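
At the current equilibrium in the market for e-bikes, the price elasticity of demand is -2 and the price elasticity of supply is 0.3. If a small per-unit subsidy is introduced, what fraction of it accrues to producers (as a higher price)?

For a small subsidy around the equilibrium, the benefit split depends on the relative slopes, which at a point are proportional to the elasticities.
Buyer share = εs/(εs + |εd|) = 0.3/(0.3 + 2) = 3/23; seller share = |εd|/(εs + |εd|) = 20/23.
So producers capture 20/23 of the subsidy.

Producer share = 20/23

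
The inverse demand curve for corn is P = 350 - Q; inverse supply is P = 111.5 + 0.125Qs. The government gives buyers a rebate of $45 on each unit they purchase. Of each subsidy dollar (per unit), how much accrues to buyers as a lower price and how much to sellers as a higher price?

Pre-subsidy: 350 - Q = 111.5 + 0.125Q gives Q* = 212 and P* = 138.
With the rebate, buyers effectively pay Pb = Ps − 45, where Ps is the price sellers receive.
On the curves, Pb = 350 - Q and Ps = 111.5 + 0.125Q; the wedge Ps − Pb = 45 gives 111.5 + 0.125Q − (350 - Q) = 45, so Q' = 252.
Then Pb = 350 − 1·252 = 98 and Ps = 111.5 + 0.125·252 = 143.
Buyers' price falls by P* − Pb = 138 − 98 = 40; sellers' price rises by Ps − P* = 143 − 138 = 5.

Buyers gain $40 per unit; sellers gain $5 per unit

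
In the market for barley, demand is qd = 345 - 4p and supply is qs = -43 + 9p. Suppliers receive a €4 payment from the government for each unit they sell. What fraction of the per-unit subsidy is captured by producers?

Producer share = 4/13

Pre-subsidy: 345 - 4p = -43 + 9p gives p* = 388/13, q* = 2933/13.
With the subsidy, sellers receive ps = pb + 4 for each unit, where pb is the price buyers pay.
Supply in terms of pb becomes qs = -43 + 9(pb + 4) = -7 + 9pb. Setting this equal to demand: 345 - 4pb = -7 + 9pb, so pb = 352/13.
Sellers receive ps = 352/13 + 4 = 404/13; q' = 345 − 4·(352/13) = 3077/13.
Buyers' price falls by p* − pb = 388/13 − 352/13 = 36/13; sellers' price rises by ps − p* = 404/13 − 388/13 = 16/13.
So producers capture (16/13)/4 = 4/13 of each unit of subsidy.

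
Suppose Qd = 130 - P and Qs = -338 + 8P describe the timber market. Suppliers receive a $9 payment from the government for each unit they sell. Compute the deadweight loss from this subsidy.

Pre-subsidy: 130 - P = -338 + 8P gives P* = 52, Q* = 78.
With the subsidy, sellers receive Ps = Pb + 9 for each unit, where Pb is the price buyers pay.
Supply in terms of Pb becomes Qs = -338 + 8(Pb + 9) = -266 + 8Pb. Setting this equal to demand: 130 - Pb = -266 + 8Pb, so Pb = 44.
Sellers receive Ps = 44 + 9 = 53; Q' = 130 − 1·44 = 86.
The subsidy expands output by 86 − 78 = 8 past the efficient level; on those units the gap between marginal cost and willingness to pay runs from 0 up to 9.
DWL = ½ × 9 × 8 = 36.

Deadweight loss = $36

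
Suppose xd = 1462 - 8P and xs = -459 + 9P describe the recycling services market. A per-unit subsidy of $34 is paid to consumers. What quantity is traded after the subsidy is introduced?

x' = 702

Pre-subsidy: 1462 - 8P = -459 + 9P gives P* = 113, x* = 558.
With the rebate, buyers effectively pay Pb = Ps − 34, where Ps is the price sellers receive.
Demand in terms of Ps becomes xd = 1462 − 8(Ps − 34) = 1734 - 8Ps. Setting this equal to supply: 1734 - 8Ps = -459 + 9Ps, so Ps = 129.
Buyers pay Pb = 129 − 34 = 95; x' = -459 + 9·129 = 702.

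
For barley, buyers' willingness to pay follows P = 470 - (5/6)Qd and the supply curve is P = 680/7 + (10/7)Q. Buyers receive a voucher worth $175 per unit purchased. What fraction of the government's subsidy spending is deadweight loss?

Pre-subsidy: 470 - (5/6)Q = 680/7 + (10/7)Q gives Q* = 3132/19 and P* = 6320/19.
With the rebate, buyers effectively pay Pb = Ps − 175, where Ps is the price sellers receive.
On the curves, Pb = 470 - (5/6)Q and Ps = 680/7 + (10/7)Q; the wedge Ps − Pb = 175 gives 680/7 + (10/7)Q − (470 - (5/6)Q) = 175, so Q' = 4602/19.
Then Pb = 470 − (5/6)·(4602/19) = 5095/19 and Ps = 680/7 + (10/7)·(4602/19) = 8420/19.
ΔCS = ½(3132/19 + 4602/19)(6320/19 − 5095/19) = 4737075/361; ΔPS = ½(3132/19 + 4602/19)(8420/19 − 6320/19) = 8120700/361.
Government spending = 175 × 4602/19 = 805350/19.
DWL = ½ × 175 × (4602/19 − 3132/19) = 128625/19; fraction = (128625/19) / (805350/19) = 245/1534.

DWL / government spending = 245/1534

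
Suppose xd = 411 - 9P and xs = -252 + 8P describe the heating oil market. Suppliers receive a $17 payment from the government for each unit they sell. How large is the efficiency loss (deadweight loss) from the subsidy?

Pre-subsidy: 411 - 9P = -252 + 8P gives P* = 39, x* = 60.
With the subsidy, sellers receive Ps = Pb + 17 for each unit, where Pb is the price buyers pay.
Supply in terms of Pb becomes xs = -252 + 8(Pb + 17) = -116 + 8Pb. Setting this equal to demand: 411 - 9Pb = -116 + 8Pb, so Pb = 31.
Sellers receive Ps = 31 + 17 = 48; x' = 411 − 9·31 = 132.
The subsidy expands output by 132 − 60 = 72 past the efficient level; on those units the gap between marginal cost and willingness to pay runs from 0 up to 17.
DWL = ½ × 17 × 72 = 612.

Deadweight loss = $612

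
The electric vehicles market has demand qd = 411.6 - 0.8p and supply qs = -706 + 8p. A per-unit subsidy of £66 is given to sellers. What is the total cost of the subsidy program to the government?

Government cost = £23628

Pre-subsidy: 411.6 - 0.8p = -706 + 8p gives p* = 127, q* = 310.
With the subsidy, sellers receive ps = pb + 66 for each unit, where pb is the price buyers pay.
Supply in terms of pb becomes qs = -706 + 8(pb + 66) = -178 + 8pb. Setting this equal to demand: 411.6 - 0.8pb = -178 + 8pb, so pb = 67.
Sellers receive ps = 67 + 66 = 133; q' = 411.6 − 0.8·67 = 358.
Government outlay = subsidy × quantity = 66 × 358 = 23628.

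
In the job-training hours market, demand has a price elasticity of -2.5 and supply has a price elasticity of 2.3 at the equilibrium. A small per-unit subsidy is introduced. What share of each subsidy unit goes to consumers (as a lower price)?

Consumer share = 23/48

For a small subsidy around the equilibrium, the benefit split depends on the relative slopes, which at a point are proportional to the elasticities.
Buyer share = εs/(εs + |εd|) = 2.3/(2.3 + 2.5) = 23/48; seller share = |εd|/(εs + |εd|) = 25/48.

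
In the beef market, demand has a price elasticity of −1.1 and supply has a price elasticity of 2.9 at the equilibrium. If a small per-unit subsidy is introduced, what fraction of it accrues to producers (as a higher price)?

Producer share = 0.275

For a small subsidy around the equilibrium, the benefit split depends on the relative slopes, which at a point are proportional to the elasticities.
Buyer share = εs/(εs + |εd|) = 2.9/(2.9 + 1.1) = 0.725; seller share = |εd|/(εs + |εd|) = 0.275.
So producers capture 0.275 of the subsidy.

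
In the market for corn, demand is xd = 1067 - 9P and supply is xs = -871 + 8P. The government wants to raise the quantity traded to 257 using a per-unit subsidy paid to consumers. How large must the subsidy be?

At x = 257, invert demand for the buyer price: Pb = (1067 − 257)/9 = 90; invert supply for the seller price: Ps = (257 − (-871))/8 = 141.
The subsidy must fill the gap: s = Ps − Pb = 141 − 90 = 51.

Required subsidy s = 51 per unit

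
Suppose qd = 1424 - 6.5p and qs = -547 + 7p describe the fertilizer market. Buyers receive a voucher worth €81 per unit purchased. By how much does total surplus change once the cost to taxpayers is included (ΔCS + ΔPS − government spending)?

Net change in total surplus = -€11056.5

Pre-subsidy: 1424 - 6.5p = -547 + 7p gives p* = 146, q* = 475.
With the rebate, buyers effectively pay pb = ps − 81, where ps is the price sellers receive.
Demand in terms of ps becomes qd = 1424 − 6.5(ps − 81) = 1950.5 - 6.5ps. Setting this equal to supply: 1950.5 - 6.5ps = -547 + 7ps, so ps = 185.
Buyers pay pb = 185 − 81 = 104; q' = -547 + 7·185 = 748.
ΔCS = ½(475 + 748)(146 − 104) = 25683; ΔPS = ½(475 + 748)(185 − 146) = 23848.5.
Government spending = 81 × 748 = 60588.
Net change = 25683 + 23848.5 − 60588 = -11056.5. The loss equals the DWL triangle ½·81·273.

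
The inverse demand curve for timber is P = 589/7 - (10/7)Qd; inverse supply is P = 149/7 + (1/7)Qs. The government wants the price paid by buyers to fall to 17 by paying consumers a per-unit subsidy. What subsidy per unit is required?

At a buyer price of 17, quantity demanded is 58.9 − 0.7·17 = 47.
Sellers supply 47 only when they receive Ps = 149/7 + (1/7)·47 = 28.
s = Ps − Pb = 28 − 17 = 11.

Required subsidy s = 11 per unit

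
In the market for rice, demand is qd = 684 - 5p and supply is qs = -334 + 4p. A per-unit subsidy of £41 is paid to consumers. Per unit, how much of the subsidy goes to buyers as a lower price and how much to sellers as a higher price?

Pre-subsidy: 684 - 5p = -334 + 4p gives p* = 1018/9, q* = 1066/9.
With the rebate, buyers effectively pay pb = ps − 41, where ps is the price sellers receive.
Demand in terms of ps becomes qd = 684 − 5(ps − 41) = 889 - 5ps. Setting this equal to supply: 889 - 5ps = -334 + 4ps, so ps = 1223/9.
Buyers pay pb = 1223/9 − 41 = 854/9; q' = -334 + 4·(1223/9) = 1886/9.
Buyers' price falls by p* − pb = 1018/9 − 854/9 = 164/9; sellers' price rises by ps − p* = 1223/9 − 1018/9 = 205/9.

Buyers gain 164/9 per unit; sellers gain 205/9 per unit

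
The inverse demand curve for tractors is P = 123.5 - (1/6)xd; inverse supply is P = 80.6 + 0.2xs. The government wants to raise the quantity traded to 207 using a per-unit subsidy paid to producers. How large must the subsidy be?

Required subsidy s = 33 per unit

At x = 207, from the demand curve buyers pay Pb = 123.5 − (1/6)·207 = 89; from the supply curve sellers need Ps = 80.6 + 0.2·207 = 122.
The subsidy must fill the gap: s = Ps − Pb = 122 − 89 = 33.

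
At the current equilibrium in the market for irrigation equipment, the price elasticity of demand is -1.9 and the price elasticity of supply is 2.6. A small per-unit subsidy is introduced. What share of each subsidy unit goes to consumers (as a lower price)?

Consumer share = 26/45

For a small subsidy around the equilibrium, the benefit split depends on the relative slopes, which at a point are proportional to the elasticities.
Buyer share = εs/(εs + |εd|) = 2.6/(2.6 + 1.9) = 26/45; seller share = |εd|/(εs + |εd|) = 19/45.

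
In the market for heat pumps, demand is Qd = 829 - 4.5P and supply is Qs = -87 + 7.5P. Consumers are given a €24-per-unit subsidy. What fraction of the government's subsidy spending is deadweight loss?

Pre-subsidy: 829 - 4.5P = -87 + 7.5P gives P* = 229/3, Q* = 485.5.
With the rebate, buyers effectively pay Pb = Ps − 24, where Ps is the price sellers receive.
Demand in terms of Ps becomes Qd = 829 − 4.5(Ps − 24) = 937 - 4.5Ps. Setting this equal to supply: 937 - 4.5Ps = -87 + 7.5Ps, so Ps = 256/3.
Buyers pay Pb = 256/3 − 24 = 184/3; Q' = -87 + 7.5·(256/3) = 553.
ΔCS = ½(485.5 + 553)(229/3 − 184/3) = 7788.75; ΔPS = ½(485.5 + 553)(256/3 − 229/3) = 4673.25.
Government spending = 24 × 553 = 13272.
DWL = ½ × 24 × (553 − 485.5) = 810; fraction = 810 / 13272 = 135/2212.

DWL / government spending = 135/2212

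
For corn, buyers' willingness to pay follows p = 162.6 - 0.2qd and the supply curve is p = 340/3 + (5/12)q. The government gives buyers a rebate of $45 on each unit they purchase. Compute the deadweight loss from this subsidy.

Pre-subsidy: 162.6 - 0.2q = 340/3 + (5/12)q gives q* = 2956/37 and p* = 5425/37.
With the rebate, buyers effectively pay pb = ps − 45, where ps is the price sellers receive.
On the curves, pb = 162.6 - 0.2q and ps = 340/3 + (5/12)q; the wedge ps − pb = 45 gives 340/3 + (5/12)q − (162.6 - 0.2q) = 45, so q' = 5656/37.
Then pb = 162.6 − 0.2·(5656/37) = 4885/37 and ps = 340/3 + (5/12)·(5656/37) = 6550/37.
The subsidy expands output by 5656/37 − 2956/37 = 2700/37 past the efficient level; on those units the gap between marginal cost and willingness to pay runs from 0 up to 45.
DWL = ½ × 45 × 2700/37 = 60750/37.

Deadweight loss = 60750/37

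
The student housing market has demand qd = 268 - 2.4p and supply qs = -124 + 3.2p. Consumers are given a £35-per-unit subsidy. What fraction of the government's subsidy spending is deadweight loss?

Pre-subsidy: 268 - 2.4p = -124 + 3.2p gives p* = 70, q* = 100.
With the rebate, buyers effectively pay pb = ps − 35, where ps is the price sellers receive.
Demand in terms of ps becomes qd = 268 − 2.4(ps − 35) = 352 - 2.4ps. Setting this equal to supply: 352 - 2.4ps = -124 + 3.2ps, so ps = 85.
Buyers pay pb = 85 − 35 = 50; q' = -124 + 3.2·85 = 148.
ΔCS = ½(100 + 148)(70 − 50) = 2480; ΔPS = ½(100 + 148)(85 − 70) = 1860.
Government spending = 35 × 148 = 5180.
DWL = ½ × 35 × (148 − 100) = 840; fraction = 840 / 5180 = 6/37.

DWL / government spending = 6/37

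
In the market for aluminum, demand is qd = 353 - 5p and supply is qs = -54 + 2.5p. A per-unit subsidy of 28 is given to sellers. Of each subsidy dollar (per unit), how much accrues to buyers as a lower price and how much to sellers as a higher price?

Buyers gain 28/3 per unit; sellers gain 56/3 per unit

Pre-subsidy: 353 - 5p = -54 + 2.5p gives p* = 814/15, q* = 245/3.
With the subsidy, sellers receive ps = pb + 28 for each unit, where pb is the price buyers pay.
Supply in terms of pb becomes qs = -54 + 2.5(pb + 28) = 16 + 2.5pb. Setting this equal to demand: 353 - 5pb = 16 + 2.5pb, so pb = 674/15.
Sellers receive ps = 674/15 + 28 = 1094/15; q' = 353 − 5·(674/15) = 385/3.
Buyers' price falls by p* − pb = 814/15 − 674/15 = 28/3; sellers' price rises by ps − p* = 1094/15 − 814/15 = 56/3.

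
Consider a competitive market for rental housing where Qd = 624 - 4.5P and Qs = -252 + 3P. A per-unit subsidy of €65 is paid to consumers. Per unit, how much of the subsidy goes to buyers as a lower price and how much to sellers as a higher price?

Buyers gain €26 per unit; sellers gain €39 per unit

Pre-subsidy: 624 - 4.5P = -252 + 3P gives P* = 116.8, Q* = 98.4.
With the rebate, buyers effectively pay Pb = Ps − 65, where Ps is the price sellers receive.
Demand in terms of Ps becomes Qd = 624 − 4.5(Ps − 65) = 916.5 - 4.5Ps. Setting this equal to supply: 916.5 - 4.5Ps = -252 + 3Ps, so Ps = 155.8.
Buyers pay Pb = 155.8 − 65 = 90.8; Q' = -252 + 3·155.8 = 215.4.
Buyers' price falls by P* − Pb = 116.8 − 90.8 = 26; sellers' price rises by Ps − P* = 155.8 − 116.8 = 39.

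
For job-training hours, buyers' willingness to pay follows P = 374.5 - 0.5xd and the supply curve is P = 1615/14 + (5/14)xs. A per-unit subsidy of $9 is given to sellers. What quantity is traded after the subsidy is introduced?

Pre-subsidy: 374.5 - 0.5x = 1615/14 + (5/14)x gives x* = 907/3 and P* = 670/3.
With the subsidy, sellers receive Ps = Pb + 9 for each unit, where Pb is the price buyers pay.
On the curves, Pb = 374.5 - 0.5x and Ps = 1615/14 + (5/14)x; the wedge Ps − Pb = 9 gives 1615/14 + (5/14)x − (374.5 - 0.5x) = 9, so x' = 1877/6.
Then Pb = 374.5 − 0.5·(1877/6) = 2617/12 and Ps = 1615/14 + (5/14)·(1877/6) = 2725/12.

x' = 1877/6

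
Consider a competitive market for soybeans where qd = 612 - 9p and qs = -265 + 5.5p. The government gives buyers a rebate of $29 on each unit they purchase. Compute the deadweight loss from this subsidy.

Deadweight loss = $1435.5

Pre-subsidy: 612 - 9p = -265 + 5.5p gives p* = 1754/29, q* = 1962/29.
With the rebate, buyers effectively pay pb = ps − 29, where ps is the price sellers receive.
Demand in terms of ps becomes qd = 612 − 9(ps − 29) = 873 - 9ps. Setting this equal to supply: 873 - 9ps = -265 + 5.5ps, so ps = 2276/29.
Buyers pay pb = 2276/29 − 29 = 1435/29; q' = -265 + 5.5·(2276/29) = 4833/29.
The subsidy expands output by 4833/29 − 1962/29 = 99 past the efficient level; on those units the gap between marginal cost and willingness to pay runs from 0 up to 29.
DWL = ½ × 29 × 99 = 1435.5.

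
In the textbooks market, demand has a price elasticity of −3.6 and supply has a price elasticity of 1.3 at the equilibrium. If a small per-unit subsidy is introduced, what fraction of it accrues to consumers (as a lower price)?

Consumer share = 13/49

For a small subsidy around the equilibrium, the benefit split depends on the relative slopes, which at a point are proportional to the elasticities.
Buyer share = εs/(εs + |εd|) = 1.3/(1.3 + 3.6) = 13/49; seller share = |εd|/(εs + |εd|) = 36/49.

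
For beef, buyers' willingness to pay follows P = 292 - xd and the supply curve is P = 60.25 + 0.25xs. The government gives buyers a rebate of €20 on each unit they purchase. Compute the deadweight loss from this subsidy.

Pre-subsidy: 292 - x = 60.25 + 0.25x gives x* = 185.4 and P* = 106.6.
With the rebate, buyers effectively pay Pb = Ps − 20, where Ps is the price sellers receive.
On the curves, Pb = 292 - x and Ps = 60.25 + 0.25x; the wedge Ps − Pb = 20 gives 60.25 + 0.25x − (292 - x) = 20, so x' = 201.4.
Then Pb = 292 − 1·201.4 = 90.6 and Ps = 60.25 + 0.25·201.4 = 110.6.
The subsidy expands output by 201.4 − 185.4 = 16 past the efficient level; on those units the gap between marginal cost and willingness to pay runs from 0 up to 20.
DWL = ½ × 20 × 16 = 160.

Deadweight loss = €160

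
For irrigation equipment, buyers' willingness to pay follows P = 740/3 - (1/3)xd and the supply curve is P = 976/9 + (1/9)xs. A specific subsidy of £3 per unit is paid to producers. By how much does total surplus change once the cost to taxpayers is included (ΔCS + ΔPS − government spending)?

Pre-subsidy: 740/3 - (1/3)x = 976/9 + (1/9)x gives x* = 311 and P* = 143.
With the subsidy, sellers receive Ps = Pb + 3 for each unit, where Pb is the price buyers pay.
On the curves, Pb = 740/3 - (1/3)x and Ps = 976/9 + (1/9)x; the wedge Ps − Pb = 3 gives 976/9 + (1/9)x − (740/3 - (1/3)x) = 3, so x' = 317.75.
Then Pb = 740/3 − (1/3)·317.75 = 140.75 and Ps = 976/9 + (1/9)·317.75 = 143.75.
ΔCS = ½(311 + 317.75)(143 − 140.75) = 707.34375; ΔPS = ½(311 + 317.75)(143.75 − 143) = 235.78125.
Government spending = 3 × 317.75 = 953.25.
Net change = 707.34375 + 235.78125 − 953.25 = -10.125. The loss equals the DWL triangle ½·3·6.75.

Net change in total surplus = -£10.125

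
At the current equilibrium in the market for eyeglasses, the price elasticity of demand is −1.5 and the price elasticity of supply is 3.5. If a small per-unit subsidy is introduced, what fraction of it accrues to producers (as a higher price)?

For a small subsidy around the equilibrium, the benefit split depends on the relative slopes, which at a point are proportional to the elasticities.
Buyer share = εs/(εs + |εd|) = 3.5/(3.5 + 1.5) = 0.7; seller share = |εd|/(εs + |εd|) = 0.3.
So producers capture 0.3 of the subsidy.

Producer share = 0.3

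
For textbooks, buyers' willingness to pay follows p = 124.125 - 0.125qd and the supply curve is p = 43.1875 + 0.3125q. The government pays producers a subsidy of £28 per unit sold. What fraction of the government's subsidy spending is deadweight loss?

DWL / government spending = 32/249

Pre-subsidy: 124.125 - 0.125q = 43.1875 + 0.3125q gives q* = 185 and p* = 101.
With the subsidy, sellers receive ps = pb + 28 for each unit, where pb is the price buyers pay.
On the curves, pb = 124.125 - 0.125q and ps = 43.1875 + 0.3125q; the wedge ps − pb = 28 gives 43.1875 + 0.3125q − (124.125 - 0.125q) = 28, so q' = 249.
Then pb = 124.125 − 0.125·249 = 93 and ps = 43.1875 + 0.3125·249 = 121.
ΔCS = ½(185 + 249)(101 − 93) = 1736; ΔPS = ½(185 + 249)(121 − 101) = 4340.
Government spending = 28 × 249 = 6972.
DWL = ½ × 28 × (249 − 185) = 896; fraction = 896 / 6972 = 32/249.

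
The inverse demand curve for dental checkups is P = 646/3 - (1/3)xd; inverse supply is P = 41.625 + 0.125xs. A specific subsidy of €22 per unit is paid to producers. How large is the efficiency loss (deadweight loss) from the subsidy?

Pre-subsidy: 646/3 - (1/3)x = 41.625 + 0.125x gives x* = 379 and P* = 89.
With the subsidy, sellers receive Ps = Pb + 22 for each unit, where Pb is the price buyers pay.
On the curves, Pb = 646/3 - (1/3)x and Ps = 41.625 + 0.125x; the wedge Ps − Pb = 22 gives 41.625 + 0.125x − (646/3 - (1/3)x) = 22, so x' = 427.
Then Pb = 646/3 − (1/3)·427 = 73 and Ps = 41.625 + 0.125·427 = 95.
The subsidy expands output by 427 − 379 = 48 past the efficient level; on those units the gap between marginal cost and willingness to pay runs from 0 up to 22.
DWL = ½ × 22 × 48 = 528.

Deadweight loss = €528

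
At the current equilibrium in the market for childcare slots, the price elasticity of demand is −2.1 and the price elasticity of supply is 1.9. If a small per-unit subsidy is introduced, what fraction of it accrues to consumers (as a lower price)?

For a small subsidy around the equilibrium, the benefit split depends on the relative slopes, which at a point are proportional to the elasticities.
Buyer share = εs/(εs + |εd|) = 1.9/(1.9 + 2.1) = 0.475; seller share = |εd|/(εs + |εd|) = 0.525.

Consumer share = 0.475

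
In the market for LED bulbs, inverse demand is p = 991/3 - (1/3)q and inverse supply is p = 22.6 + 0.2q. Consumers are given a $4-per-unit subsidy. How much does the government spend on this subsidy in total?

Pre-subsidy: 991/3 - (1/3)q = 22.6 + 0.2q gives q* = 577 and p* = 138.
With the rebate, buyers effectively pay pb = ps − 4, where ps is the price sellers receive.
On the curves, pb = 991/3 - (1/3)q and ps = 22.6 + 0.2q; the wedge ps − pb = 4 gives 22.6 + 0.2q − (991/3 - (1/3)q) = 4, so q' = 584.5.
Then pb = 991/3 − (1/3)·584.5 = 135.5 and ps = 22.6 + 0.2·584.5 = 139.5.
Government outlay = subsidy × quantity = 4 × 584.5 = 2338.

Government cost = $2338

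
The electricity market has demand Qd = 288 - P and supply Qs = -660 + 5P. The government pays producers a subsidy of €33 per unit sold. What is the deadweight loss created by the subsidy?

Pre-subsidy: 288 - P = -660 + 5P gives P* = 158, Q* = 130.
With the subsidy, sellers receive Ps = Pb + 33 for each unit, where Pb is the price buyers pay.
Supply in terms of Pb becomes Qs = -660 + 5(Pb + 33) = -495 + 5Pb. Setting this equal to demand: 288 - Pb = -495 + 5Pb, so Pb = 130.5.
Sellers receive Ps = 130.5 + 33 = 163.5; Q' = 288 − 1·130.5 = 157.5.
The subsidy expands output by 157.5 − 130 = 27.5 past the efficient level; on those units the gap between marginal cost and willingness to pay runs from 0 up to 33.
DWL = ½ × 33 × 27.5 = 453.75.

Deadweight loss = €453.75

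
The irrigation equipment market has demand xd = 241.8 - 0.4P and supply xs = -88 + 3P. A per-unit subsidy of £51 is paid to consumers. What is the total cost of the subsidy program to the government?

Government cost = £11271

Pre-subsidy: 241.8 - 0.4P = -88 + 3P gives P* = 97, x* = 203.
With the rebate, buyers effectively pay Pb = Ps − 51, where Ps is the price sellers receive.
Demand in terms of Ps becomes xd = 241.8 − 0.4(Ps − 51) = 262.2 - 0.4Ps. Setting this equal to supply: 262.2 - 0.4Ps = -88 + 3Ps, so Ps = 103.
Buyers pay Pb = 103 − 51 = 52; x' = -88 + 3·103 = 221.
Government outlay = subsidy × quantity = 51 × 221 = 11271.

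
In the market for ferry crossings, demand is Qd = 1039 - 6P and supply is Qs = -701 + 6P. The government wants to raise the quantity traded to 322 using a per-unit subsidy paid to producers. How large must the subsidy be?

Required subsidy s = 51 per unit

At Q = 322, invert demand for the buyer price: Pb = (1039 − 322)/6 = 119.5; invert supply for the seller price: Ps = (322 − (-701))/6 = 170.5.
The subsidy must fill the gap: s = Ps − Pb = 170.5 − 119.5 = 51.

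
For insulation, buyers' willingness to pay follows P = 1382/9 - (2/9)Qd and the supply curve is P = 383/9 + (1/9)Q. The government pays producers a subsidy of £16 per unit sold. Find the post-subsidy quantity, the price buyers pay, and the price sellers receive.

Pre-subsidy: 1382/9 - (2/9)Q = 383/9 + (1/9)Q gives Q* = 333 and P* = 716/9.
With the subsidy, sellers receive Ps = Pb + 16 for each unit, where Pb is the price buyers pay.
On the curves, Pb = 1382/9 - (2/9)Q and Ps = 383/9 + (1/9)Q; the wedge Ps − Pb = 16 gives 383/9 + (1/9)Q − (1382/9 - (2/9)Q) = 16, so Q' = 381.
Then Pb = 1382/9 − (2/9)·381 = 620/9 and Ps = 383/9 + (1/9)·381 = 764/9.

Q' = 381; buyers pay 620/9; sellers receive 764/9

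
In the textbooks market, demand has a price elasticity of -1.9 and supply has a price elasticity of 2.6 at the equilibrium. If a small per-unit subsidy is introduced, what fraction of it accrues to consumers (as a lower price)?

For a small subsidy around the equilibrium, the benefit split depends on the relative slopes, which at a point are proportional to the elasticities.
Buyer share = εs/(εs + |εd|) = 2.6/(2.6 + 1.9) = 26/45; seller share = |εd|/(εs + |εd|) = 19/45.

Consumer share = 26/45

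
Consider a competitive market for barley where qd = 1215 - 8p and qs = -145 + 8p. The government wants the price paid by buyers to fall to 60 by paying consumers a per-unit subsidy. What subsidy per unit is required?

Required subsidy s = 50 per unit

At a buyer price of 60, quantity demanded is 1215 − 8·60 = 735.
Sellers supply 735 only when they receive ps with -145 + 8·ps = 735, i.e. ps = 110.
s = ps − pb = 110 − 60 = 50.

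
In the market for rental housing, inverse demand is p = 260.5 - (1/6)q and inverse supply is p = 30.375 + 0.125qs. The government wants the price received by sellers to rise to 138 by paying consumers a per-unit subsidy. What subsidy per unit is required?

Required subsidy s = 21 per unit

At a seller price of 138, quantity supplied is -243 + 8·138 = 861.
Buyers absorb 861 only when they pay pb = 260.5 − (1/6)·861 = 117.
s = ps − pb = 138 − 117 = 21.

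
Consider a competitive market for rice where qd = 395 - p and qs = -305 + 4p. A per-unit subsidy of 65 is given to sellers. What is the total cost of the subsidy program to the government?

Government cost = 19955

Pre-subsidy: 395 - p = -305 + 4p gives p* = 140, q* = 255.
With the subsidy, sellers receive ps = pb + 65 for each unit, where pb is the price buyers pay.
Supply in terms of pb becomes qs = -305 + 4(pb + 65) = -45 + 4pb. Setting this equal to demand: 395 - pb = -45 + 4pb, so pb = 88.
Sellers receive ps = 88 + 65 = 153; q' = 395 − 1·88 = 307.
Government outlay = subsidy × quantity = 65 × 307 = 19955.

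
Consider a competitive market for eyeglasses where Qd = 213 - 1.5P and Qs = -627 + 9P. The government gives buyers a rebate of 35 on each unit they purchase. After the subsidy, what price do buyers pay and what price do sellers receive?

Pre-subsidy: 213 - 1.5P = -627 + 9P gives P* = 80, Q* = 93.
With the rebate, buyers effectively pay Pb = Ps − 35, where Ps is the price sellers receive.
Demand in terms of Ps becomes Qd = 213 − 1.5(Ps − 35) = 265.5 - 1.5Ps. Setting this equal to supply: 265.5 - 1.5Ps = -627 + 9Ps, so Ps = 85.
Buyers pay Pb = 85 − 35 = 50; Q' = -627 + 9·85 = 138.

Buyers pay 50; sellers receive 85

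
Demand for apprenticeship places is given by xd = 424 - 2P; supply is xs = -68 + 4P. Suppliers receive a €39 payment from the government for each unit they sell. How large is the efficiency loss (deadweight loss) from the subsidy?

Deadweight loss = €1014

Pre-subsidy: 424 - 2P = -68 + 4P gives P* = 82, x* = 260.
With the subsidy, sellers receive Ps = Pb + 39 for each unit, where Pb is the price buyers pay.
Supply in terms of Pb becomes xs = -68 + 4(Pb + 39) = 88 + 4Pb. Setting this equal to demand: 424 - 2Pb = 88 + 4Pb, so Pb = 56.
Sellers receive Ps = 56 + 39 = 95; x' = 424 − 2·56 = 312.
The subsidy expands output by 312 − 260 = 52 past the efficient level; on those units the gap between marginal cost and willingness to pay runs from 0 up to 39.
DWL = ½ × 39 × 52 = 1014.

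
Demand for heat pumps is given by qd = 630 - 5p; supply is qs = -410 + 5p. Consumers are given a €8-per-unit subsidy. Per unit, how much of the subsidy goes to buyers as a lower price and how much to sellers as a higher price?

Pre-subsidy: 630 - 5p = -410 + 5p gives p* = 104, q* = 110.
With the rebate, buyers effectively pay pb = ps − 8, where ps is the price sellers receive.
Demand in terms of ps becomes qd = 630 − 5(ps − 8) = 670 - 5ps. Setting this equal to supply: 670 - 5ps = -410 + 5ps, so ps = 108.
Buyers pay pb = 108 − 8 = 100; q' = -410 + 5·108 = 130.
Buyers' price falls by p* − pb = 104 − 100 = 4; sellers' price rises by ps − p* = 108 − 104 = 4.

Buyers gain €4 per unit; sellers gain €4 per unit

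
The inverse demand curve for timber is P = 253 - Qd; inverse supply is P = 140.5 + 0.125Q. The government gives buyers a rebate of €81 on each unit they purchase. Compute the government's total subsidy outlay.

Pre-subsidy: 253 - Q = 140.5 + 0.125Q gives Q* = 100 and P* = 153.
With the rebate, buyers effectively pay Pb = Ps − 81, where Ps is the price sellers receive.
On the curves, Pb = 253 - Q and Ps = 140.5 + 0.125Q; the wedge Ps − Pb = 81 gives 140.5 + 0.125Q − (253 - Q) = 81, so Q' = 172.
Then Pb = 253 − 1·172 = 81 and Ps = 140.5 + 0.125·172 = 162.
Government outlay = subsidy × quantity = 81 × 172 = 13932.

Government cost = €13932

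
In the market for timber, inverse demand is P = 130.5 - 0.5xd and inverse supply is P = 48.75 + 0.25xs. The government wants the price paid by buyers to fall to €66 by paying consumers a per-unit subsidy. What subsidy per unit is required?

At a buyer price of 66, quantity demanded is 261 − 2·66 = 129.
Sellers supply 129 only when they receive Ps = 48.75 + 0.25·129 = 81.
s = Ps − Pb = 81 − 66 = 15.

Required subsidy s = €15 per unit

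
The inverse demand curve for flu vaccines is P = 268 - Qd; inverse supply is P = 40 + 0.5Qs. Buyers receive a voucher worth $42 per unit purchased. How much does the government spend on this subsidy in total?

Pre-subsidy: 268 - Q = 40 + 0.5Q gives Q* = 152 and P* = 116.
With the rebate, buyers effectively pay Pb = Ps − 42, where Ps is the price sellers receive.
On the curves, Pb = 268 - Q and Ps = 40 + 0.5Q; the wedge Ps − Pb = 42 gives 40 + 0.5Q − (268 - Q) = 42, so Q' = 180.
Then Pb = 268 − 1·180 = 88 and Ps = 40 + 0.5·180 = 130.
Government outlay = subsidy × quantity = 42 × 180 = 7560.

Government cost = $7560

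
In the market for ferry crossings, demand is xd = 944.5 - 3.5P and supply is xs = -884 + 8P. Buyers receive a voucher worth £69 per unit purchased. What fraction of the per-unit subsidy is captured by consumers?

Consumer share = 16/23

Pre-subsidy: 944.5 - 3.5P = -884 + 8P gives P* = 159, x* = 388.
With the rebate, buyers effectively pay Pb = Ps − 69, where Ps is the price sellers receive.
Demand in terms of Ps becomes xd = 944.5 − 3.5(Ps − 69) = 1186 - 3.5Ps. Setting this equal to supply: 1186 - 3.5Ps = -884 + 8Ps, so Ps = 180.
Buyers pay Pb = 180 − 69 = 111; x' = -884 + 8·180 = 556.
Buyers' price falls by P* − Pb = 159 − 111 = 48; sellers' price rises by Ps − P* = 180 − 159 = 21.
So consumers capture 48/69 = 16/23 of each unit of subsidy.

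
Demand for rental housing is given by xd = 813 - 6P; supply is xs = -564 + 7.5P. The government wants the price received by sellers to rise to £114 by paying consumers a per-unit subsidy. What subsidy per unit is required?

At a seller price of 114, quantity supplied is -564 + 7.5·114 = 291.
Buyers absorb 291 only when they pay Pb with 813 − 6·Pb = 291, i.e. Pb = 87.
s = Ps − Pb = 114 − 87 = 27.

Required subsidy s = £27 per unit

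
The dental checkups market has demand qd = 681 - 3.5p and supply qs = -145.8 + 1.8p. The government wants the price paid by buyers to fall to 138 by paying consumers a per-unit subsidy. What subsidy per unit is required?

Required subsidy s = 53 per unit

At a buyer price of 138, quantity demanded is 681 − 3.5·138 = 198.
Sellers supply 198 only when they receive ps with -145.8 + 1.8·ps = 198, i.e. ps = 191.
s = ps − pb = 191 − 138 = 53.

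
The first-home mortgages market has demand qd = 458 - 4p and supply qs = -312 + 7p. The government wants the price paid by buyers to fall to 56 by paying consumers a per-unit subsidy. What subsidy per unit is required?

Required subsidy s = 22 per unit

At a buyer price of 56, quantity demanded is 458 − 4·56 = 234.
Sellers supply 234 only when they receive ps with -312 + 7·ps = 234, i.e. ps = 78.
s = ps − pb = 78 − 56 = 22.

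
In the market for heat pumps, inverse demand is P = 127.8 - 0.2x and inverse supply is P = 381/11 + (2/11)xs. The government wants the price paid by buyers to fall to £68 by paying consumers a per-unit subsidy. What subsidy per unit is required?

At a buyer price of 68, quantity demanded is 639 − 5·68 = 299.
Sellers supply 299 only when they receive Ps = 381/11 + (2/11)·299 = 89.
s = Ps − Pb = 89 − 68 = 21.

Required subsidy s = £21 per unit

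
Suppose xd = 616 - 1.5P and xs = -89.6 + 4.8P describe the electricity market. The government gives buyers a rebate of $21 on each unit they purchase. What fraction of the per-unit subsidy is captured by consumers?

Pre-subsidy: 616 - 1.5P = -89.6 + 4.8P gives P* = 112, x* = 448.
With the rebate, buyers effectively pay Pb = Ps − 21, where Ps is the price sellers receive.
Demand in terms of Ps becomes xd = 616 − 1.5(Ps − 21) = 647.5 - 1.5Ps. Setting this equal to supply: 647.5 - 1.5Ps = -89.6 + 4.8Ps, so Ps = 117.
Buyers pay Pb = 117 − 21 = 96; x' = -89.6 + 4.8·117 = 472.
Buyers' price falls by P* − Pb = 112 − 96 = 16; sellers' price rises by Ps − P* = 117 − 112 = 5.
So consumers capture 16/21 = 16/21 of each unit of subsidy.

Consumer share = 16/21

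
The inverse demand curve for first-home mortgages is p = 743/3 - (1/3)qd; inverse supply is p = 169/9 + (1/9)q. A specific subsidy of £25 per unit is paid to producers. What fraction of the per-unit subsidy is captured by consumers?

Consumer share = 0.75

Pre-subsidy: 743/3 - (1/3)q = 169/9 + (1/9)q gives q* = 515 and p* = 76.
With the subsidy, sellers receive ps = pb + 25 for each unit, where pb is the price buyers pay.
On the curves, pb = 743/3 - (1/3)q and ps = 169/9 + (1/9)q; the wedge ps − pb = 25 gives 169/9 + (1/9)q − (743/3 - (1/3)q) = 25, so q' = 571.25.
Then pb = 743/3 − (1/3)·571.25 = 57.25 and ps = 169/9 + (1/9)·571.25 = 82.25.
Buyers' price falls by p* − pb = 76 − 57.25 = 18.75; sellers' price rises by ps − p* = 82.25 − 76 = 6.25.
So consumers capture 18.75/25 = 0.75 of each unit of subsidy.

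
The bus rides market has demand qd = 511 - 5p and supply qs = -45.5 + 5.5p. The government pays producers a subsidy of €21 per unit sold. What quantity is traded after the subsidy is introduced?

q' = 301

Pre-subsidy: 511 - 5p = -45.5 + 5.5p gives p* = 53, q* = 246.
With the subsidy, sellers receive ps = pb + 21 for each unit, where pb is the price buyers pay.
Supply in terms of pb becomes qs = -45.5 + 5.5(pb + 21) = 70 + 5.5pb. Setting this equal to demand: 511 - 5pb = 70 + 5.5pb, so pb = 42.
Sellers receive ps = 42 + 21 = 63; q' = 511 − 5·42 = 301.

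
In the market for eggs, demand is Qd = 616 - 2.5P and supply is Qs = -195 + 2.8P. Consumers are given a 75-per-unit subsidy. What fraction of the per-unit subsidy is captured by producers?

Producer share = 25/53

Pre-subsidy: 616 - 2.5P = -195 + 2.8P gives P* = 8110/53, Q* = 12373/53.
With the rebate, buyers effectively pay Pb = Ps − 75, where Ps is the price sellers receive.
Demand in terms of Ps becomes Qd = 616 − 2.5(Ps − 75) = 803.5 - 2.5Ps. Setting this equal to supply: 803.5 - 2.5Ps = -195 + 2.8Ps, so Ps = 9985/53.
Buyers pay Pb = 9985/53 − 75 = 6010/53; Q' = -195 + 2.8·(9985/53) = 17623/53.
Buyers' price falls by P* − Pb = 8110/53 − 6010/53 = 2100/53; sellers' price rises by Ps − P* = 9985/53 − 8110/53 = 1875/53.
So producers capture (1875/53)/75 = 25/53 of each unit of subsidy.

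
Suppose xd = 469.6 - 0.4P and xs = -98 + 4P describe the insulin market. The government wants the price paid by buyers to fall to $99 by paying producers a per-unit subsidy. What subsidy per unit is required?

Required subsidy s = $33 per unit

At a buyer price of 99, quantity demanded is 469.6 − 0.4·99 = 430.
Sellers supply 430 only when they receive Ps with -98 + 4·Ps = 430, i.e. Ps = 132.
s = Ps − Pb = 132 − 99 = 33.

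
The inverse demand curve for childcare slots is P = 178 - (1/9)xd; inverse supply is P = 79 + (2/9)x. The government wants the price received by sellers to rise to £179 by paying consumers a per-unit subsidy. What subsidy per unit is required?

Required subsidy s = £51 per unit

At a seller price of 179, quantity supplied is -355.5 + 4.5·179 = 450.
Buyers absorb 450 only when they pay Pb = 178 − (1/9)·450 = 128.
s = Ps − Pb = 179 − 128 = 51.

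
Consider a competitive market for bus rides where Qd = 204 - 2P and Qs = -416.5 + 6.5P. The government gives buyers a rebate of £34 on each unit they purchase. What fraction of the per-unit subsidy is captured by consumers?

Consumer share = 13/17

Pre-subsidy: 204 - 2P = -416.5 + 6.5P gives P* = 73, Q* = 58.
With the rebate, buyers effectively pay Pb = Ps − 34, where Ps is the price sellers receive.
Demand in terms of Ps becomes Qd = 204 − 2(Ps − 34) = 272 - 2Ps. Setting this equal to supply: 272 - 2Ps = -416.5 + 6.5Ps, so Ps = 81.
Buyers pay Pb = 81 − 34 = 47; Q' = -416.5 + 6.5·81 = 110.
Buyers' price falls by P* − Pb = 73 − 47 = 26; sellers' price rises by Ps − P* = 81 − 73 = 8.
So consumers capture 26/34 = 13/17 of each unit of subsidy.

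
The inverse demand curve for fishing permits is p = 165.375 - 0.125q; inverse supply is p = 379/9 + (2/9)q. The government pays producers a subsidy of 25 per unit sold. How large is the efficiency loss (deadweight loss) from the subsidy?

Pre-subsidy: 165.375 - 0.125q = 379/9 + (2/9)q gives q* = 355 and p* = 121.
With the subsidy, sellers receive ps = pb + 25 for each unit, where pb is the price buyers pay.
On the curves, pb = 165.375 - 0.125q and ps = 379/9 + (2/9)q; the wedge ps − pb = 25 gives 379/9 + (2/9)q − (165.375 - 0.125q) = 25, so q' = 427.
Then pb = 165.375 − 0.125·427 = 112 and ps = 379/9 + (2/9)·427 = 137.
The subsidy expands output by 427 − 355 = 72 past the efficient level; on those units the gap between marginal cost and willingness to pay runs from 0 up to 25.
DWL = ½ × 25 × 72 = 900.

Deadweight loss = 900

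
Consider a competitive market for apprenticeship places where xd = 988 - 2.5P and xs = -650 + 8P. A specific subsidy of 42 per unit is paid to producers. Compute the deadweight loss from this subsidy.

Pre-subsidy: 988 - 2.5P = -650 + 8P gives P* = 156, x* = 598.
With the subsidy, sellers receive Ps = Pb + 42 for each unit, where Pb is the price buyers pay.
Supply in terms of Pb becomes xs = -650 + 8(Pb + 42) = -314 + 8Pb. Setting this equal to demand: 988 - 2.5Pb = -314 + 8Pb, so Pb = 124.
Sellers receive Ps = 124 + 42 = 166; x' = 988 − 2.5·124 = 678.
The subsidy expands output by 678 − 598 = 80 past the efficient level; on those units the gap between marginal cost and willingness to pay runs from 0 up to 42.
DWL = ½ × 42 × 80 = 1680.

Deadweight loss = 1680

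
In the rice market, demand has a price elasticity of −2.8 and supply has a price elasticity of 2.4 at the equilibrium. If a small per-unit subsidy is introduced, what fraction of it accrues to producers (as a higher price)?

For a small subsidy around the equilibrium, the benefit split depends on the relative slopes, which at a point are proportional to the elasticities.
Buyer share = εs/(εs + |εd|) = 2.4/(2.4 + 2.8) = 6/13; seller share = |εd|/(εs + |εd|) = 7/13.
So producers capture 7/13 of the subsidy.

Producer share = 7/13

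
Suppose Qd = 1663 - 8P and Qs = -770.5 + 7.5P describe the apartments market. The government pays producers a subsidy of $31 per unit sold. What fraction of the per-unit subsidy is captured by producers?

Pre-subsidy: 1663 - 8P = -770.5 + 7.5P gives P* = 157, Q* = 407.
With the subsidy, sellers receive Ps = Pb + 31 for each unit, where Pb is the price buyers pay.
Supply in terms of Pb becomes Qs = -770.5 + 7.5(Pb + 31) = -538 + 7.5Pb. Setting this equal to demand: 1663 - 8Pb = -538 + 7.5Pb, so Pb = 142.
Sellers receive Ps = 142 + 31 = 173; Q' = 1663 − 8·142 = 527.
Buyers' price falls by P* − Pb = 157 − 142 = 15; sellers' price rises by Ps − P* = 173 − 157 = 16.
So producers capture 16/31 = 16/31 of each unit of subsidy.

Producer share = 16/31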